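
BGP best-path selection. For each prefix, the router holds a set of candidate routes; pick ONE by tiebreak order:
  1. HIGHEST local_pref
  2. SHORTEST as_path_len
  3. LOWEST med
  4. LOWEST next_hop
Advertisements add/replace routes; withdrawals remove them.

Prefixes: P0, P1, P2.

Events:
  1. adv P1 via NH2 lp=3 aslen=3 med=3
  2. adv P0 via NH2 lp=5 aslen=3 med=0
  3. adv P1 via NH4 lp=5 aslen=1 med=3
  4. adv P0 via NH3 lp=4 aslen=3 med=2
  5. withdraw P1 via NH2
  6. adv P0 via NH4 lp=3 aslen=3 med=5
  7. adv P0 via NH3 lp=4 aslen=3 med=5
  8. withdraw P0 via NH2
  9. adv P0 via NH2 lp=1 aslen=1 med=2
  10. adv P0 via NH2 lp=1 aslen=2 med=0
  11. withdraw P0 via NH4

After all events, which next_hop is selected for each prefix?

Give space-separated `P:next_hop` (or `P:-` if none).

Op 1: best P0=- P1=NH2 P2=-
Op 2: best P0=NH2 P1=NH2 P2=-
Op 3: best P0=NH2 P1=NH4 P2=-
Op 4: best P0=NH2 P1=NH4 P2=-
Op 5: best P0=NH2 P1=NH4 P2=-
Op 6: best P0=NH2 P1=NH4 P2=-
Op 7: best P0=NH2 P1=NH4 P2=-
Op 8: best P0=NH3 P1=NH4 P2=-
Op 9: best P0=NH3 P1=NH4 P2=-
Op 10: best P0=NH3 P1=NH4 P2=-
Op 11: best P0=NH3 P1=NH4 P2=-

Answer: P0:NH3 P1:NH4 P2:-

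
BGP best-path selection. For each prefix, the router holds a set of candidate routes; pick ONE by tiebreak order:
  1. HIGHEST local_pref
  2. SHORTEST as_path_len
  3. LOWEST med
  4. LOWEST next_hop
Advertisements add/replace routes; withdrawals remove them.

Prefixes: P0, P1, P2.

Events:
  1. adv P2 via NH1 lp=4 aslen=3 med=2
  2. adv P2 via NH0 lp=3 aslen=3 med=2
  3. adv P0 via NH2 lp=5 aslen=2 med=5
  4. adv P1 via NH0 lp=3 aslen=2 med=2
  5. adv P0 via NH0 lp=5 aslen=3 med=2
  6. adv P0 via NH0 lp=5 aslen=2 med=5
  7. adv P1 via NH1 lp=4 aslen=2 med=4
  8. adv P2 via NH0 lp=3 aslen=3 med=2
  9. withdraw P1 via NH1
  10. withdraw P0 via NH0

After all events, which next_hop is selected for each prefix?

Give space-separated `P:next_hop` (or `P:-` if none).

Op 1: best P0=- P1=- P2=NH1
Op 2: best P0=- P1=- P2=NH1
Op 3: best P0=NH2 P1=- P2=NH1
Op 4: best P0=NH2 P1=NH0 P2=NH1
Op 5: best P0=NH2 P1=NH0 P2=NH1
Op 6: best P0=NH0 P1=NH0 P2=NH1
Op 7: best P0=NH0 P1=NH1 P2=NH1
Op 8: best P0=NH0 P1=NH1 P2=NH1
Op 9: best P0=NH0 P1=NH0 P2=NH1
Op 10: best P0=NH2 P1=NH0 P2=NH1

Answer: P0:NH2 P1:NH0 P2:NH1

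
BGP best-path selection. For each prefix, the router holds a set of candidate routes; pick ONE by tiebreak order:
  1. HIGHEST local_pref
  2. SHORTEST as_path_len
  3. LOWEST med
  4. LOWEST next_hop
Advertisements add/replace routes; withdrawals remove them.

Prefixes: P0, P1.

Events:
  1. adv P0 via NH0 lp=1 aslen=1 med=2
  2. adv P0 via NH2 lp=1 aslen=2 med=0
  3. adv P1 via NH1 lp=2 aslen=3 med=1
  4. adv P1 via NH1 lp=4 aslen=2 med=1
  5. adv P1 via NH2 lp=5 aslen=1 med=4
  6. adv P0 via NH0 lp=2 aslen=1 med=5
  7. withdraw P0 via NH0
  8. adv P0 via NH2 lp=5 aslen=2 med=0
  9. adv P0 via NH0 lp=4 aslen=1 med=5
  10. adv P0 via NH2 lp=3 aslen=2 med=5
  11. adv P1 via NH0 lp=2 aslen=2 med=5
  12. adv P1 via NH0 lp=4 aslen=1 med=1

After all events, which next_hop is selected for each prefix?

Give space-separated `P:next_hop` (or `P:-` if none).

Op 1: best P0=NH0 P1=-
Op 2: best P0=NH0 P1=-
Op 3: best P0=NH0 P1=NH1
Op 4: best P0=NH0 P1=NH1
Op 5: best P0=NH0 P1=NH2
Op 6: best P0=NH0 P1=NH2
Op 7: best P0=NH2 P1=NH2
Op 8: best P0=NH2 P1=NH2
Op 9: best P0=NH2 P1=NH2
Op 10: best P0=NH0 P1=NH2
Op 11: best P0=NH0 P1=NH2
Op 12: best P0=NH0 P1=NH2

Answer: P0:NH0 P1:NH2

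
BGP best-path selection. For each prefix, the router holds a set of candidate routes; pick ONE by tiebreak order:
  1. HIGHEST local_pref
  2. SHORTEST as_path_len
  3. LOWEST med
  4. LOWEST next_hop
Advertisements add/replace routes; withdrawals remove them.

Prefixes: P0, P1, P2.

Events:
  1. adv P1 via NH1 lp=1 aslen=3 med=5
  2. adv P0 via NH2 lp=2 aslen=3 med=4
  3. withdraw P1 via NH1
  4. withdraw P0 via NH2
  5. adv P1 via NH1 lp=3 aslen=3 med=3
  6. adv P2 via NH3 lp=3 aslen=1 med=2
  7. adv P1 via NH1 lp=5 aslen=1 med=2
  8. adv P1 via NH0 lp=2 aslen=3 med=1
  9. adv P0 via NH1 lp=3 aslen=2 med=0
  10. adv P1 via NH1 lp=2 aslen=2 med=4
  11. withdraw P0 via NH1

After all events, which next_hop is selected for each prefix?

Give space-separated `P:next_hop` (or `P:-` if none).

Op 1: best P0=- P1=NH1 P2=-
Op 2: best P0=NH2 P1=NH1 P2=-
Op 3: best P0=NH2 P1=- P2=-
Op 4: best P0=- P1=- P2=-
Op 5: best P0=- P1=NH1 P2=-
Op 6: best P0=- P1=NH1 P2=NH3
Op 7: best P0=- P1=NH1 P2=NH3
Op 8: best P0=- P1=NH1 P2=NH3
Op 9: best P0=NH1 P1=NH1 P2=NH3
Op 10: best P0=NH1 P1=NH1 P2=NH3
Op 11: best P0=- P1=NH1 P2=NH3

Answer: P0:- P1:NH1 P2:NH3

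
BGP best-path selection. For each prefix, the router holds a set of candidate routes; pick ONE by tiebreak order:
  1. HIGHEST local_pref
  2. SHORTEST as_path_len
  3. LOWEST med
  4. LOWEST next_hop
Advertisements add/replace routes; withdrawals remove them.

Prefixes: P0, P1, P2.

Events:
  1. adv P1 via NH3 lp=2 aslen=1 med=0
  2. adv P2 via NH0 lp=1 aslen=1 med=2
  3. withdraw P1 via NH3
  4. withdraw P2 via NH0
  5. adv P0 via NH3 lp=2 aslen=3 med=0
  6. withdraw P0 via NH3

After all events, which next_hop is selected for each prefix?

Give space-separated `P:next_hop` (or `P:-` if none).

Op 1: best P0=- P1=NH3 P2=-
Op 2: best P0=- P1=NH3 P2=NH0
Op 3: best P0=- P1=- P2=NH0
Op 4: best P0=- P1=- P2=-
Op 5: best P0=NH3 P1=- P2=-
Op 6: best P0=- P1=- P2=-

Answer: P0:- P1:- P2:-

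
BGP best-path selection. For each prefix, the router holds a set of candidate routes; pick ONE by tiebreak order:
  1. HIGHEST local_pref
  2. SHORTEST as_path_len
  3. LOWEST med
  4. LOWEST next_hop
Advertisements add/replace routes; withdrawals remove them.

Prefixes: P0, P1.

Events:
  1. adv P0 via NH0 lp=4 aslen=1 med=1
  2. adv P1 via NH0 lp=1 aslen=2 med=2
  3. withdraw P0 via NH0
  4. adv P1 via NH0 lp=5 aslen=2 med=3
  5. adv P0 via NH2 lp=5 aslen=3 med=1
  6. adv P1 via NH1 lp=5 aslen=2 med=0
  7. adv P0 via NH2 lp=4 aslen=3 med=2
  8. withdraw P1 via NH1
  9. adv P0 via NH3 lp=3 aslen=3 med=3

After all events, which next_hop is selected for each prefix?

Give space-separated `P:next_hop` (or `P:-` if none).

Op 1: best P0=NH0 P1=-
Op 2: best P0=NH0 P1=NH0
Op 3: best P0=- P1=NH0
Op 4: best P0=- P1=NH0
Op 5: best P0=NH2 P1=NH0
Op 6: best P0=NH2 P1=NH1
Op 7: best P0=NH2 P1=NH1
Op 8: best P0=NH2 P1=NH0
Op 9: best P0=NH2 P1=NH0

Answer: P0:NH2 P1:NH0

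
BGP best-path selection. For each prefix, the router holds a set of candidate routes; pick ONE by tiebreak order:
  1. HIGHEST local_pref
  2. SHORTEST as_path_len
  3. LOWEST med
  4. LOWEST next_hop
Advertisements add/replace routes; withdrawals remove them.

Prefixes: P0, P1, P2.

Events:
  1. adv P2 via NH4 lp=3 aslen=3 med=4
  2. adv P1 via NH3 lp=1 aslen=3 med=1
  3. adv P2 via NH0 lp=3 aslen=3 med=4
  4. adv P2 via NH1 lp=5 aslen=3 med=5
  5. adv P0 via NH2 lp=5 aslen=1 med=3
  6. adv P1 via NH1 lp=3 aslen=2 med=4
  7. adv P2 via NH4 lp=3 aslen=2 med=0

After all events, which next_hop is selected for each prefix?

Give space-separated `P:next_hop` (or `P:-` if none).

Op 1: best P0=- P1=- P2=NH4
Op 2: best P0=- P1=NH3 P2=NH4
Op 3: best P0=- P1=NH3 P2=NH0
Op 4: best P0=- P1=NH3 P2=NH1
Op 5: best P0=NH2 P1=NH3 P2=NH1
Op 6: best P0=NH2 P1=NH1 P2=NH1
Op 7: best P0=NH2 P1=NH1 P2=NH1

Answer: P0:NH2 P1:NH1 P2:NH1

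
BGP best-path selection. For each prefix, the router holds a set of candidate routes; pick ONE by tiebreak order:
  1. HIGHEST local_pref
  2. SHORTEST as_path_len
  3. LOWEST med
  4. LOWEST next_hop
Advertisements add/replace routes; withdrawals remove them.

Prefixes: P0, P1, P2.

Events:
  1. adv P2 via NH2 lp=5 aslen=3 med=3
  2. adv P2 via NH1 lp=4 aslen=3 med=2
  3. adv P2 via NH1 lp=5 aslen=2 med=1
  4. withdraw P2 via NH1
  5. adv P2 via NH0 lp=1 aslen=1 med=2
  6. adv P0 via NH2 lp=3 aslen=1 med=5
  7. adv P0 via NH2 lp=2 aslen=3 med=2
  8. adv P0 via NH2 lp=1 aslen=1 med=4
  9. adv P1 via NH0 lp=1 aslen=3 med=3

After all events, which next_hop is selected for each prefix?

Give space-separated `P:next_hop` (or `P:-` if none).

Op 1: best P0=- P1=- P2=NH2
Op 2: best P0=- P1=- P2=NH2
Op 3: best P0=- P1=- P2=NH1
Op 4: best P0=- P1=- P2=NH2
Op 5: best P0=- P1=- P2=NH2
Op 6: best P0=NH2 P1=- P2=NH2
Op 7: best P0=NH2 P1=- P2=NH2
Op 8: best P0=NH2 P1=- P2=NH2
Op 9: best P0=NH2 P1=NH0 P2=NH2

Answer: P0:NH2 P1:NH0 P2:NH2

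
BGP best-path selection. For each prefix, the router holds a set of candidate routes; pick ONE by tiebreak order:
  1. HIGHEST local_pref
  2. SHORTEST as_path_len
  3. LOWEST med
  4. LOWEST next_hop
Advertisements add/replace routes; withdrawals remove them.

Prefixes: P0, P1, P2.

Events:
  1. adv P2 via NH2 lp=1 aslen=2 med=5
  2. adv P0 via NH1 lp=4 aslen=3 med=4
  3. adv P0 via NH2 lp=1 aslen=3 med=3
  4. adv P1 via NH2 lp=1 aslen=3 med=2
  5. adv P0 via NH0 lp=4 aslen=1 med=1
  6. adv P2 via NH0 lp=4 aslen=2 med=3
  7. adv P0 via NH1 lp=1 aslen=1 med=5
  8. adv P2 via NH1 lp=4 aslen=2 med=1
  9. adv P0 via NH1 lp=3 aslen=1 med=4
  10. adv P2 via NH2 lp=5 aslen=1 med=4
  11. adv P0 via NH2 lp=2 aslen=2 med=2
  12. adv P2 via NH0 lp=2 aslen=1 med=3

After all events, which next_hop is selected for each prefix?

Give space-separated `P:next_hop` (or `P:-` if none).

Op 1: best P0=- P1=- P2=NH2
Op 2: best P0=NH1 P1=- P2=NH2
Op 3: best P0=NH1 P1=- P2=NH2
Op 4: best P0=NH1 P1=NH2 P2=NH2
Op 5: best P0=NH0 P1=NH2 P2=NH2
Op 6: best P0=NH0 P1=NH2 P2=NH0
Op 7: best P0=NH0 P1=NH2 P2=NH0
Op 8: best P0=NH0 P1=NH2 P2=NH1
Op 9: best P0=NH0 P1=NH2 P2=NH1
Op 10: best P0=NH0 P1=NH2 P2=NH2
Op 11: best P0=NH0 P1=NH2 P2=NH2
Op 12: best P0=NH0 P1=NH2 P2=NH2

Answer: P0:NH0 P1:NH2 P2:NH2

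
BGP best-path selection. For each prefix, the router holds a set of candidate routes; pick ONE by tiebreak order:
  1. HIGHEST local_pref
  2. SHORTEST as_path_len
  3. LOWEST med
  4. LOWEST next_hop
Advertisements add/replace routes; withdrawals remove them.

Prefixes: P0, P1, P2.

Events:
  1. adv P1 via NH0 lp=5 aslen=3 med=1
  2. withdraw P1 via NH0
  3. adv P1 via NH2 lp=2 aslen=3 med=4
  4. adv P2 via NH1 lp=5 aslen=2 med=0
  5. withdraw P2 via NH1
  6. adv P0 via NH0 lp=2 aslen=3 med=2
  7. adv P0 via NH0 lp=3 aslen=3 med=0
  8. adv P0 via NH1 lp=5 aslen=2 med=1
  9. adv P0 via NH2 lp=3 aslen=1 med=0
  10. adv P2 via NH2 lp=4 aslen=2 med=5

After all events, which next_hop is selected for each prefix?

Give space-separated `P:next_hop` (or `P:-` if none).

Op 1: best P0=- P1=NH0 P2=-
Op 2: best P0=- P1=- P2=-
Op 3: best P0=- P1=NH2 P2=-
Op 4: best P0=- P1=NH2 P2=NH1
Op 5: best P0=- P1=NH2 P2=-
Op 6: best P0=NH0 P1=NH2 P2=-
Op 7: best P0=NH0 P1=NH2 P2=-
Op 8: best P0=NH1 P1=NH2 P2=-
Op 9: best P0=NH1 P1=NH2 P2=-
Op 10: best P0=NH1 P1=NH2 P2=NH2

Answer: P0:NH1 P1:NH2 P2:NH2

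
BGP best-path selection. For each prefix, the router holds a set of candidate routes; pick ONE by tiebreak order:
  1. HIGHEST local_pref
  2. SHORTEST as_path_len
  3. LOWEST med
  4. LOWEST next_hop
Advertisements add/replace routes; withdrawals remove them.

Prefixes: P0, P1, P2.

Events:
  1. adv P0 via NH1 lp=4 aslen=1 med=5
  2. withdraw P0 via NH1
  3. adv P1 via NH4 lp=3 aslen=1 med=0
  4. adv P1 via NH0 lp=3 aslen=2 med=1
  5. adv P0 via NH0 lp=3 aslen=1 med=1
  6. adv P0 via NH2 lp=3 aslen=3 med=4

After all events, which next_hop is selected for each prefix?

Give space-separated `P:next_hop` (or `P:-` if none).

Answer: P0:NH0 P1:NH4 P2:-

Derivation:
Op 1: best P0=NH1 P1=- P2=-
Op 2: best P0=- P1=- P2=-
Op 3: best P0=- P1=NH4 P2=-
Op 4: best P0=- P1=NH4 P2=-
Op 5: best P0=NH0 P1=NH4 P2=-
Op 6: best P0=NH0 P1=NH4 P2=-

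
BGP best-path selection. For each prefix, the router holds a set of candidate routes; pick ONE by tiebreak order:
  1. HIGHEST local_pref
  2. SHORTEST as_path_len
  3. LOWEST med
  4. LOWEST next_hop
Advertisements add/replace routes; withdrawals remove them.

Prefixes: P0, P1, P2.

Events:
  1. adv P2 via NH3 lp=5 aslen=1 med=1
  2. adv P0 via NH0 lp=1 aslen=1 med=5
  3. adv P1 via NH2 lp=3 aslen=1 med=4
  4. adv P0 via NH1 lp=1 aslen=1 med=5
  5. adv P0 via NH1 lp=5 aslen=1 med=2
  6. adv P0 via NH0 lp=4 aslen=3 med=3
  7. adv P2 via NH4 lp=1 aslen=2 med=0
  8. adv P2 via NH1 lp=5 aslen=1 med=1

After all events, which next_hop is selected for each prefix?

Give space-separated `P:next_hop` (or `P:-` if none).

Answer: P0:NH1 P1:NH2 P2:NH1

Derivation:
Op 1: best P0=- P1=- P2=NH3
Op 2: best P0=NH0 P1=- P2=NH3
Op 3: best P0=NH0 P1=NH2 P2=NH3
Op 4: best P0=NH0 P1=NH2 P2=NH3
Op 5: best P0=NH1 P1=NH2 P2=NH3
Op 6: best P0=NH1 P1=NH2 P2=NH3
Op 7: best P0=NH1 P1=NH2 P2=NH3
Op 8: best P0=NH1 P1=NH2 P2=NH1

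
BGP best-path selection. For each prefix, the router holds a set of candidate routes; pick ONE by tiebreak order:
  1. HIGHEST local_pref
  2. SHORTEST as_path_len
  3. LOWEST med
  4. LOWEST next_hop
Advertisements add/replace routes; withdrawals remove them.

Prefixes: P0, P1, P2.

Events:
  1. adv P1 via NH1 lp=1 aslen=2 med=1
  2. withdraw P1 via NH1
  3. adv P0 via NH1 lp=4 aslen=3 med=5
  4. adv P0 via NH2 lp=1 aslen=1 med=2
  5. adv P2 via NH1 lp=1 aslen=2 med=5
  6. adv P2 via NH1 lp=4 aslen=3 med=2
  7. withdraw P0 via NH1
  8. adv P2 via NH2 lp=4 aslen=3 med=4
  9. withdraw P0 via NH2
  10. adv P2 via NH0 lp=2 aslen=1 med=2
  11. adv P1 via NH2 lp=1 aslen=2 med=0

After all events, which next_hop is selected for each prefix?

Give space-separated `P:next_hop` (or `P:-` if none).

Op 1: best P0=- P1=NH1 P2=-
Op 2: best P0=- P1=- P2=-
Op 3: best P0=NH1 P1=- P2=-
Op 4: best P0=NH1 P1=- P2=-
Op 5: best P0=NH1 P1=- P2=NH1
Op 6: best P0=NH1 P1=- P2=NH1
Op 7: best P0=NH2 P1=- P2=NH1
Op 8: best P0=NH2 P1=- P2=NH1
Op 9: best P0=- P1=- P2=NH1
Op 10: best P0=- P1=- P2=NH1
Op 11: best P0=- P1=NH2 P2=NH1

Answer: P0:- P1:NH2 P2:NH1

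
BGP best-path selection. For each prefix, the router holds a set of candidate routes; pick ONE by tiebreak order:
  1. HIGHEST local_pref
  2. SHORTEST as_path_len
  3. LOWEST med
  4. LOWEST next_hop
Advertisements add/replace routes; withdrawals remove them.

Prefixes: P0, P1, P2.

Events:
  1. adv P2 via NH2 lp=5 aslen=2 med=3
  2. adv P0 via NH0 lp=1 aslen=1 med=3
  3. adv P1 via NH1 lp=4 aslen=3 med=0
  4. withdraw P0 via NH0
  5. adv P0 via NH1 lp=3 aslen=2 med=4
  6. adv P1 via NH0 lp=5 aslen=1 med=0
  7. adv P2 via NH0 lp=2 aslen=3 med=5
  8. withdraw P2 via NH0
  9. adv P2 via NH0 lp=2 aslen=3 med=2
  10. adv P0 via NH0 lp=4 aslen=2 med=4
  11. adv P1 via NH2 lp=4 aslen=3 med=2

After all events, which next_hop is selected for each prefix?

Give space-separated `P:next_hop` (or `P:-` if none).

Op 1: best P0=- P1=- P2=NH2
Op 2: best P0=NH0 P1=- P2=NH2
Op 3: best P0=NH0 P1=NH1 P2=NH2
Op 4: best P0=- P1=NH1 P2=NH2
Op 5: best P0=NH1 P1=NH1 P2=NH2
Op 6: best P0=NH1 P1=NH0 P2=NH2
Op 7: best P0=NH1 P1=NH0 P2=NH2
Op 8: best P0=NH1 P1=NH0 P2=NH2
Op 9: best P0=NH1 P1=NH0 P2=NH2
Op 10: best P0=NH0 P1=NH0 P2=NH2
Op 11: best P0=NH0 P1=NH0 P2=NH2

Answer: P0:NH0 P1:NH0 P2:NH2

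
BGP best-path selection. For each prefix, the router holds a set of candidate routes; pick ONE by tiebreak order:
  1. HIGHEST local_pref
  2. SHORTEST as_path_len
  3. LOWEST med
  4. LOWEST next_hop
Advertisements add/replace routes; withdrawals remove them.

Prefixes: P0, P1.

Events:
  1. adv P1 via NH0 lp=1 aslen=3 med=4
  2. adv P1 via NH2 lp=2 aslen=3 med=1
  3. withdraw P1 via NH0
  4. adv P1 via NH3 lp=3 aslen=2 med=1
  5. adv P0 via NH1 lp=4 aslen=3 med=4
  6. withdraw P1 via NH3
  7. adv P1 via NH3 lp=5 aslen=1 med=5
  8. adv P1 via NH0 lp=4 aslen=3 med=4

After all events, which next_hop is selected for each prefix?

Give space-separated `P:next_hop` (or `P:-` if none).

Op 1: best P0=- P1=NH0
Op 2: best P0=- P1=NH2
Op 3: best P0=- P1=NH2
Op 4: best P0=- P1=NH3
Op 5: best P0=NH1 P1=NH3
Op 6: best P0=NH1 P1=NH2
Op 7: best P0=NH1 P1=NH3
Op 8: best P0=NH1 P1=NH3

Answer: P0:NH1 P1:NH3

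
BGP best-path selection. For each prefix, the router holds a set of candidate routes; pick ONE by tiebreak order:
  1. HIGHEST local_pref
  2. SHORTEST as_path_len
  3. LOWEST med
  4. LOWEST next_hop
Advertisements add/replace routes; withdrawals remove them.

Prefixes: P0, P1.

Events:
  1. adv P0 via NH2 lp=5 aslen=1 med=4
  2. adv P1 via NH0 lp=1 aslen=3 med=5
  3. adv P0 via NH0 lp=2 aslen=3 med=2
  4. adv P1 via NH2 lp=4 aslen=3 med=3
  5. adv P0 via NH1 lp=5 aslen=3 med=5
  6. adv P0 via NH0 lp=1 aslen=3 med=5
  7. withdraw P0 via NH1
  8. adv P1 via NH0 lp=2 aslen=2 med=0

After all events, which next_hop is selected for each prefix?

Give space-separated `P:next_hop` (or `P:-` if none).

Op 1: best P0=NH2 P1=-
Op 2: best P0=NH2 P1=NH0
Op 3: best P0=NH2 P1=NH0
Op 4: best P0=NH2 P1=NH2
Op 5: best P0=NH2 P1=NH2
Op 6: best P0=NH2 P1=NH2
Op 7: best P0=NH2 P1=NH2
Op 8: best P0=NH2 P1=NH2

Answer: P0:NH2 P1:NH2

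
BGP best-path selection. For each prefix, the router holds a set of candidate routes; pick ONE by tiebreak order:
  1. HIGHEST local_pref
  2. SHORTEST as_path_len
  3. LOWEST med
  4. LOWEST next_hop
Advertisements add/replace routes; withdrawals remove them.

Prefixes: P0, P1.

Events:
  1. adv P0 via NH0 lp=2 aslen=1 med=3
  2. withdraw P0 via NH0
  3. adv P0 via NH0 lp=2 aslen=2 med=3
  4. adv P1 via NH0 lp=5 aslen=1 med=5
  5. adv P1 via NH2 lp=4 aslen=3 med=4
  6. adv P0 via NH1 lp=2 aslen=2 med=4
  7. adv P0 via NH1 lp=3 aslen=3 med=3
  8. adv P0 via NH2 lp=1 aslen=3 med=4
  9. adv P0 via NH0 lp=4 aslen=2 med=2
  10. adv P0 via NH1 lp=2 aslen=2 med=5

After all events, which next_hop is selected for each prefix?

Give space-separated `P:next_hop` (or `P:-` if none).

Answer: P0:NH0 P1:NH0

Derivation:
Op 1: best P0=NH0 P1=-
Op 2: best P0=- P1=-
Op 3: best P0=NH0 P1=-
Op 4: best P0=NH0 P1=NH0
Op 5: best P0=NH0 P1=NH0
Op 6: best P0=NH0 P1=NH0
Op 7: best P0=NH1 P1=NH0
Op 8: best P0=NH1 P1=NH0
Op 9: best P0=NH0 P1=NH0
Op 10: best P0=NH0 P1=NH0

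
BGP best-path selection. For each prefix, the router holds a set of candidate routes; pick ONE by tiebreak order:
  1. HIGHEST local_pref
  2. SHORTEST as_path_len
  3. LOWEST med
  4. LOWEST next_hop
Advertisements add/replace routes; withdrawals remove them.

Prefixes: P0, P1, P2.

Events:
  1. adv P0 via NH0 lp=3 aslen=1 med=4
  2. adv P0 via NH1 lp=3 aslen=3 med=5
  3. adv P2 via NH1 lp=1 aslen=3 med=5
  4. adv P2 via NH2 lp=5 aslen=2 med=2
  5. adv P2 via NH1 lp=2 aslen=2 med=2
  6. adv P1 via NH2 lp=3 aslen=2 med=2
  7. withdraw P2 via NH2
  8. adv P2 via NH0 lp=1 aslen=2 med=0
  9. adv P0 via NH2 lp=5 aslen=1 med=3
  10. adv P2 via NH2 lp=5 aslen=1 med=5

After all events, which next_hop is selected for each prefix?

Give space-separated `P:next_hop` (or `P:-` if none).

Op 1: best P0=NH0 P1=- P2=-
Op 2: best P0=NH0 P1=- P2=-
Op 3: best P0=NH0 P1=- P2=NH1
Op 4: best P0=NH0 P1=- P2=NH2
Op 5: best P0=NH0 P1=- P2=NH2
Op 6: best P0=NH0 P1=NH2 P2=NH2
Op 7: best P0=NH0 P1=NH2 P2=NH1
Op 8: best P0=NH0 P1=NH2 P2=NH1
Op 9: best P0=NH2 P1=NH2 P2=NH1
Op 10: best P0=NH2 P1=NH2 P2=NH2

Answer: P0:NH2 P1:NH2 P2:NH2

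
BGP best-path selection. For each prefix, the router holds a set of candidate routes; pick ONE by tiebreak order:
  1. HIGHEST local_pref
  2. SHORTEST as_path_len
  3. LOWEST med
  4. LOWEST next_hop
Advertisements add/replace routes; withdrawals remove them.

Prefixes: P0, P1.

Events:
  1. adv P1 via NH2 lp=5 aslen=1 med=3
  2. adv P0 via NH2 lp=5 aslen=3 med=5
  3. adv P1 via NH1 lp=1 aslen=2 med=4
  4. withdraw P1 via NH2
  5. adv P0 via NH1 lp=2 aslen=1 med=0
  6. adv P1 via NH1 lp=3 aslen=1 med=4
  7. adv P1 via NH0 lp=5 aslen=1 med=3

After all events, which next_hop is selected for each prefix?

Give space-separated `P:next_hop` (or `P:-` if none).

Answer: P0:NH2 P1:NH0

Derivation:
Op 1: best P0=- P1=NH2
Op 2: best P0=NH2 P1=NH2
Op 3: best P0=NH2 P1=NH2
Op 4: best P0=NH2 P1=NH1
Op 5: best P0=NH2 P1=NH1
Op 6: best P0=NH2 P1=NH1
Op 7: best P0=NH2 P1=NH0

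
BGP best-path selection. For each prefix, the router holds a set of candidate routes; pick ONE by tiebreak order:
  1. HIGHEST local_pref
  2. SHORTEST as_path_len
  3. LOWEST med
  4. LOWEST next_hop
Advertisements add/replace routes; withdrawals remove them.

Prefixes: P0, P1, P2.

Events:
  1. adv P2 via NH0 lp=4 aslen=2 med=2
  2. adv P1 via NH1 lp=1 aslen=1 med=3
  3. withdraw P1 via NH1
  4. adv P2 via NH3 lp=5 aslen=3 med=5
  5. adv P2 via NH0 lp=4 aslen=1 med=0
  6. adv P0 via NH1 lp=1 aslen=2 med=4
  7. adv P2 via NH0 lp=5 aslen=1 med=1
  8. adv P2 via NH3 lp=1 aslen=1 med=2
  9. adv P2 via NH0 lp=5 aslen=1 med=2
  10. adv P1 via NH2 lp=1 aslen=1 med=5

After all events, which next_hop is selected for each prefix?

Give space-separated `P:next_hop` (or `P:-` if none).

Op 1: best P0=- P1=- P2=NH0
Op 2: best P0=- P1=NH1 P2=NH0
Op 3: best P0=- P1=- P2=NH0
Op 4: best P0=- P1=- P2=NH3
Op 5: best P0=- P1=- P2=NH3
Op 6: best P0=NH1 P1=- P2=NH3
Op 7: best P0=NH1 P1=- P2=NH0
Op 8: best P0=NH1 P1=- P2=NH0
Op 9: best P0=NH1 P1=- P2=NH0
Op 10: best P0=NH1 P1=NH2 P2=NH0

Answer: P0:NH1 P1:NH2 P2:NH0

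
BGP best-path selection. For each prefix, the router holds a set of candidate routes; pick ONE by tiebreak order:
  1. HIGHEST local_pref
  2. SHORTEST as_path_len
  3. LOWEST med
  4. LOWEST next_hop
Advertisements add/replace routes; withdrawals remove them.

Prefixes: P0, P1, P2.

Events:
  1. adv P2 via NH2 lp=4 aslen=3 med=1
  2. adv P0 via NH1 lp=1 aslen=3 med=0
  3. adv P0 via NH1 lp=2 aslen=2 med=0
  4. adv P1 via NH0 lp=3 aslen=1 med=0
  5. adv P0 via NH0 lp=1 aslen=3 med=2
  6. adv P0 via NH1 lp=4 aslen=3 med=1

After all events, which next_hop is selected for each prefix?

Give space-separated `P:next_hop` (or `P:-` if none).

Answer: P0:NH1 P1:NH0 P2:NH2

Derivation:
Op 1: best P0=- P1=- P2=NH2
Op 2: best P0=NH1 P1=- P2=NH2
Op 3: best P0=NH1 P1=- P2=NH2
Op 4: best P0=NH1 P1=NH0 P2=NH2
Op 5: best P0=NH1 P1=NH0 P2=NH2
Op 6: best P0=NH1 P1=NH0 P2=NH2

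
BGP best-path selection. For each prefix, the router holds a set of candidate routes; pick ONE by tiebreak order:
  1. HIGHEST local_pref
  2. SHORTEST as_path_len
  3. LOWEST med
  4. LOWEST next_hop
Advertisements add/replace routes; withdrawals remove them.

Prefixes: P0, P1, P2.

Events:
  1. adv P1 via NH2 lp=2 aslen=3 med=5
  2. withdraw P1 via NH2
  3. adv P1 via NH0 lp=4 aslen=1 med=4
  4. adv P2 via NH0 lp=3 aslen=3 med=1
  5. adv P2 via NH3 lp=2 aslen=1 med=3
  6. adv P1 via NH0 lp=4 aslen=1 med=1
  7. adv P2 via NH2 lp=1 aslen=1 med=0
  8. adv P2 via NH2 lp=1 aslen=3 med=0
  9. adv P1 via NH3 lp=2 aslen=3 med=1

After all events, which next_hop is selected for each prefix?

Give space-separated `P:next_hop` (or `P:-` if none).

Op 1: best P0=- P1=NH2 P2=-
Op 2: best P0=- P1=- P2=-
Op 3: best P0=- P1=NH0 P2=-
Op 4: best P0=- P1=NH0 P2=NH0
Op 5: best P0=- P1=NH0 P2=NH0
Op 6: best P0=- P1=NH0 P2=NH0
Op 7: best P0=- P1=NH0 P2=NH0
Op 8: best P0=- P1=NH0 P2=NH0
Op 9: best P0=- P1=NH0 P2=NH0

Answer: P0:- P1:NH0 P2:NH0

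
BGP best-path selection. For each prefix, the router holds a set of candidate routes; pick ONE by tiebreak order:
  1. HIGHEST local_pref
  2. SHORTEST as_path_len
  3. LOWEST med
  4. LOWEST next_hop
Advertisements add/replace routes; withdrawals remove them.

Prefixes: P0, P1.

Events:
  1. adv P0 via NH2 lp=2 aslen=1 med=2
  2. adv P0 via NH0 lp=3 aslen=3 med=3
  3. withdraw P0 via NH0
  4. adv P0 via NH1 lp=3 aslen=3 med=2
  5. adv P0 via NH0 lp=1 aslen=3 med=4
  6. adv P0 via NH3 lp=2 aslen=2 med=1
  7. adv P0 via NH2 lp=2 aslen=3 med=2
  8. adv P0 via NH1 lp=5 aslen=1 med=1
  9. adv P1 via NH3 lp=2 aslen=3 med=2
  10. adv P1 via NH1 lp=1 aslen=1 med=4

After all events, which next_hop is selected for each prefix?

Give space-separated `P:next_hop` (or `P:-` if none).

Op 1: best P0=NH2 P1=-
Op 2: best P0=NH0 P1=-
Op 3: best P0=NH2 P1=-
Op 4: best P0=NH1 P1=-
Op 5: best P0=NH1 P1=-
Op 6: best P0=NH1 P1=-
Op 7: best P0=NH1 P1=-
Op 8: best P0=NH1 P1=-
Op 9: best P0=NH1 P1=NH3
Op 10: best P0=NH1 P1=NH3

Answer: P0:NH1 P1:NH3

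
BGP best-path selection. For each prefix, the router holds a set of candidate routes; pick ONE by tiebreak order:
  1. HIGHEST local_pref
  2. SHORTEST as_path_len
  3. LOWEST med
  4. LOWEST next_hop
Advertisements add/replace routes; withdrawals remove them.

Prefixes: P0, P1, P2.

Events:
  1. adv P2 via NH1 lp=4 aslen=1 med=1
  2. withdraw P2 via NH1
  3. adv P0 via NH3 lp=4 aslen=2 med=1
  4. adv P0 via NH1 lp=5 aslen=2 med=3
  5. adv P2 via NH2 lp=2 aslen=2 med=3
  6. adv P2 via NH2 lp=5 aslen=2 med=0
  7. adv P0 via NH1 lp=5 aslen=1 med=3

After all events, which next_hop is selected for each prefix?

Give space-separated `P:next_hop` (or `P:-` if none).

Answer: P0:NH1 P1:- P2:NH2

Derivation:
Op 1: best P0=- P1=- P2=NH1
Op 2: best P0=- P1=- P2=-
Op 3: best P0=NH3 P1=- P2=-
Op 4: best P0=NH1 P1=- P2=-
Op 5: best P0=NH1 P1=- P2=NH2
Op 6: best P0=NH1 P1=- P2=NH2
Op 7: best P0=NH1 P1=- P2=NH2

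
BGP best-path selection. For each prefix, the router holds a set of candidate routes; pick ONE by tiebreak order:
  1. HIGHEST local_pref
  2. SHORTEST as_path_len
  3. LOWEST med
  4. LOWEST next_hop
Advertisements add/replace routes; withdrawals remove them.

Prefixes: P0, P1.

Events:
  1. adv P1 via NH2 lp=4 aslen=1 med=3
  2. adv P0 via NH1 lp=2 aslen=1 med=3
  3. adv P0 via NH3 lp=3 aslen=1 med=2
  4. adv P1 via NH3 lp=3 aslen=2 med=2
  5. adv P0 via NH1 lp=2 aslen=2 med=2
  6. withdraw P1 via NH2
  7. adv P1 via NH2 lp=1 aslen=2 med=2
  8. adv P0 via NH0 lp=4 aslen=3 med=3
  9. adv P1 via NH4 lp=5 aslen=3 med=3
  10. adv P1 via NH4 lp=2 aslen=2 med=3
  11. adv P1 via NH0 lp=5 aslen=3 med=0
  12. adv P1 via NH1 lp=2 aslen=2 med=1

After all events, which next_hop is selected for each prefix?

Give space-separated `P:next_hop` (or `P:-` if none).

Op 1: best P0=- P1=NH2
Op 2: best P0=NH1 P1=NH2
Op 3: best P0=NH3 P1=NH2
Op 4: best P0=NH3 P1=NH2
Op 5: best P0=NH3 P1=NH2
Op 6: best P0=NH3 P1=NH3
Op 7: best P0=NH3 P1=NH3
Op 8: best P0=NH0 P1=NH3
Op 9: best P0=NH0 P1=NH4
Op 10: best P0=NH0 P1=NH3
Op 11: best P0=NH0 P1=NH0
Op 12: best P0=NH0 P1=NH0

Answer: P0:NH0 P1:NH0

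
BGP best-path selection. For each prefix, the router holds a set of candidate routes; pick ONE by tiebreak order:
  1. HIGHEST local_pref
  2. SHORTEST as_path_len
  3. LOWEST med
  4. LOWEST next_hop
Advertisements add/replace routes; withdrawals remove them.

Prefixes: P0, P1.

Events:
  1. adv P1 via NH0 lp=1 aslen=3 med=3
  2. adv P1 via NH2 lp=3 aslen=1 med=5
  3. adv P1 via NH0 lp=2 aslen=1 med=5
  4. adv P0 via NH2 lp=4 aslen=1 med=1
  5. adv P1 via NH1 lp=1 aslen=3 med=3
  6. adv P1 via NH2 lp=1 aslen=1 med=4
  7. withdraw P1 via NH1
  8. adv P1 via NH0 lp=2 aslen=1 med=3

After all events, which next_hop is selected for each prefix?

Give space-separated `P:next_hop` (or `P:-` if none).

Op 1: best P0=- P1=NH0
Op 2: best P0=- P1=NH2
Op 3: best P0=- P1=NH2
Op 4: best P0=NH2 P1=NH2
Op 5: best P0=NH2 P1=NH2
Op 6: best P0=NH2 P1=NH0
Op 7: best P0=NH2 P1=NH0
Op 8: best P0=NH2 P1=NH0

Answer: P0:NH2 P1:NH0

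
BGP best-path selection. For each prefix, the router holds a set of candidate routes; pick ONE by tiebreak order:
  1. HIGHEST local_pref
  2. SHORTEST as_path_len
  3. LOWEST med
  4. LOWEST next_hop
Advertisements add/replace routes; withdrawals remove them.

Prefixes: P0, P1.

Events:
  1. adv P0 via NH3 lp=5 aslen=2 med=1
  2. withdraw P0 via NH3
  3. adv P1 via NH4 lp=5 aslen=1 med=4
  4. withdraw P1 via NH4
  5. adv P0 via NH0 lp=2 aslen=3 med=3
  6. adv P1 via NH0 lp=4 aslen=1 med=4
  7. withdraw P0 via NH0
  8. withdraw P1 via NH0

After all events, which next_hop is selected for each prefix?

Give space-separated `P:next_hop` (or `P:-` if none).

Answer: P0:- P1:-

Derivation:
Op 1: best P0=NH3 P1=-
Op 2: best P0=- P1=-
Op 3: best P0=- P1=NH4
Op 4: best P0=- P1=-
Op 5: best P0=NH0 P1=-
Op 6: best P0=NH0 P1=NH0
Op 7: best P0=- P1=NH0
Op 8: best P0=- P1=-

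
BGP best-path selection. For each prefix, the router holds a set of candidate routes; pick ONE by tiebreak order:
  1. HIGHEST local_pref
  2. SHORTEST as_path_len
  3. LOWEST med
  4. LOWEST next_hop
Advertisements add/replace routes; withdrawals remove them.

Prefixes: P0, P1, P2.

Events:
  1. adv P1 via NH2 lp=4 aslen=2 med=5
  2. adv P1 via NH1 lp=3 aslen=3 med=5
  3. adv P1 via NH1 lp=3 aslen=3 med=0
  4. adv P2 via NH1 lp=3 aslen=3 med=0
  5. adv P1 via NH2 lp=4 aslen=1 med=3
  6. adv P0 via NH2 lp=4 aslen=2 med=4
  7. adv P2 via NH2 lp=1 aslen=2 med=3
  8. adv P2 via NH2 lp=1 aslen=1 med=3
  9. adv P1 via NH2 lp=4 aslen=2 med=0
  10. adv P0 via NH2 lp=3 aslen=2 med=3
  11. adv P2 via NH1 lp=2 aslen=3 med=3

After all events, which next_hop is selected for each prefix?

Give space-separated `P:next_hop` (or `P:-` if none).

Answer: P0:NH2 P1:NH2 P2:NH1

Derivation:
Op 1: best P0=- P1=NH2 P2=-
Op 2: best P0=- P1=NH2 P2=-
Op 3: best P0=- P1=NH2 P2=-
Op 4: best P0=- P1=NH2 P2=NH1
Op 5: best P0=- P1=NH2 P2=NH1
Op 6: best P0=NH2 P1=NH2 P2=NH1
Op 7: best P0=NH2 P1=NH2 P2=NH1
Op 8: best P0=NH2 P1=NH2 P2=NH1
Op 9: best P0=NH2 P1=NH2 P2=NH1
Op 10: best P0=NH2 P1=NH2 P2=NH1
Op 11: best P0=NH2 P1=NH2 P2=NH1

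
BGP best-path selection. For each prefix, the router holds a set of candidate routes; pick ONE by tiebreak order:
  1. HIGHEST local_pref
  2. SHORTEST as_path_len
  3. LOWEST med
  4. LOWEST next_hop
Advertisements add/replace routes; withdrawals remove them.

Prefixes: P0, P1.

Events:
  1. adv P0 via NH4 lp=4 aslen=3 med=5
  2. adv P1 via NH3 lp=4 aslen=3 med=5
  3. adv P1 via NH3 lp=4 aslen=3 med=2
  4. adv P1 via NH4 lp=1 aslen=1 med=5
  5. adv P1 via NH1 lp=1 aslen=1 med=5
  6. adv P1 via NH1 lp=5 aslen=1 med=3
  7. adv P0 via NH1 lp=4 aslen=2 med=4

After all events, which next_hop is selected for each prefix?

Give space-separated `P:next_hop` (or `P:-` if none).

Op 1: best P0=NH4 P1=-
Op 2: best P0=NH4 P1=NH3
Op 3: best P0=NH4 P1=NH3
Op 4: best P0=NH4 P1=NH3
Op 5: best P0=NH4 P1=NH3
Op 6: best P0=NH4 P1=NH1
Op 7: best P0=NH1 P1=NH1

Answer: P0:NH1 P1:NH1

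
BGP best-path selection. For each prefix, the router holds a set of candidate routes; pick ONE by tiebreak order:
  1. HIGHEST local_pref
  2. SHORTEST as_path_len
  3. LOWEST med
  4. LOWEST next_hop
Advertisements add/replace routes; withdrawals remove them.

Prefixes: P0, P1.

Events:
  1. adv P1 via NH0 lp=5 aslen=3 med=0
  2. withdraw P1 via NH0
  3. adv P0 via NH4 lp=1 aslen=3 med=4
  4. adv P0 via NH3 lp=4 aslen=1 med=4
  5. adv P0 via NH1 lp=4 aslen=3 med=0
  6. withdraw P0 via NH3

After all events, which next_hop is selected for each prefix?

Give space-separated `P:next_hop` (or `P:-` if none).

Answer: P0:NH1 P1:-

Derivation:
Op 1: best P0=- P1=NH0
Op 2: best P0=- P1=-
Op 3: best P0=NH4 P1=-
Op 4: best P0=NH3 P1=-
Op 5: best P0=NH3 P1=-
Op 6: best P0=NH1 P1=-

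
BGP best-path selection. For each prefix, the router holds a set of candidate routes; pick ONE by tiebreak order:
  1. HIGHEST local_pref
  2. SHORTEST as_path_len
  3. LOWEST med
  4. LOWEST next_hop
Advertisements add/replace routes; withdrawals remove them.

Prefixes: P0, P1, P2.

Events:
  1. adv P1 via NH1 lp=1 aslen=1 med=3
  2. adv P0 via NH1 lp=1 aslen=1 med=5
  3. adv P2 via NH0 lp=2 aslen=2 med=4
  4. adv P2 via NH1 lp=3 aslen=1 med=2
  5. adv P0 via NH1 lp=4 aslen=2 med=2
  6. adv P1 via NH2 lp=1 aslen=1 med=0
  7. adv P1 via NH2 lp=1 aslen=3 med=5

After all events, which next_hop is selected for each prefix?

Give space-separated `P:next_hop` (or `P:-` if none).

Op 1: best P0=- P1=NH1 P2=-
Op 2: best P0=NH1 P1=NH1 P2=-
Op 3: best P0=NH1 P1=NH1 P2=NH0
Op 4: best P0=NH1 P1=NH1 P2=NH1
Op 5: best P0=NH1 P1=NH1 P2=NH1
Op 6: best P0=NH1 P1=NH2 P2=NH1
Op 7: best P0=NH1 P1=NH1 P2=NH1

Answer: P0:NH1 P1:NH1 P2:NH1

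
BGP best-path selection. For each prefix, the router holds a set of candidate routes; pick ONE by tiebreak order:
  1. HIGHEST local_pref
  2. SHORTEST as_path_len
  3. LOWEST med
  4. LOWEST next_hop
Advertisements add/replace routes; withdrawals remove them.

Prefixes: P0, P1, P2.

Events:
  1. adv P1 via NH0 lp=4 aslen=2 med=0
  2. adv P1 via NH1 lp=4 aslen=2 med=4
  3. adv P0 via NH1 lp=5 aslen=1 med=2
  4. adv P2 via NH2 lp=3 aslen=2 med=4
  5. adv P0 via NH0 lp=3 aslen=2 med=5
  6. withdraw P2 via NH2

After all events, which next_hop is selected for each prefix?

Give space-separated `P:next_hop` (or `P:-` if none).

Op 1: best P0=- P1=NH0 P2=-
Op 2: best P0=- P1=NH0 P2=-
Op 3: best P0=NH1 P1=NH0 P2=-
Op 4: best P0=NH1 P1=NH0 P2=NH2
Op 5: best P0=NH1 P1=NH0 P2=NH2
Op 6: best P0=NH1 P1=NH0 P2=-

Answer: P0:NH1 P1:NH0 P2:-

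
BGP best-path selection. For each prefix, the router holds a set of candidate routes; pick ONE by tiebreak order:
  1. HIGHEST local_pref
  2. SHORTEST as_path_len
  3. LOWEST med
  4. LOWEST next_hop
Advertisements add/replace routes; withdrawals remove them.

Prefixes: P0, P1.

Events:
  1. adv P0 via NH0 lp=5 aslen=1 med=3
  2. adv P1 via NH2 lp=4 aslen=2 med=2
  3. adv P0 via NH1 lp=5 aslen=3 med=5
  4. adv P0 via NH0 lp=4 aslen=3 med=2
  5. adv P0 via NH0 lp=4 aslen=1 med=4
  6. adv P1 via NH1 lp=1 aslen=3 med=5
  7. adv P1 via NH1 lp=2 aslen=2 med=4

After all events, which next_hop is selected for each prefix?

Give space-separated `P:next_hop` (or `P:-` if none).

Op 1: best P0=NH0 P1=-
Op 2: best P0=NH0 P1=NH2
Op 3: best P0=NH0 P1=NH2
Op 4: best P0=NH1 P1=NH2
Op 5: best P0=NH1 P1=NH2
Op 6: best P0=NH1 P1=NH2
Op 7: best P0=NH1 P1=NH2

Answer: P0:NH1 P1:NH2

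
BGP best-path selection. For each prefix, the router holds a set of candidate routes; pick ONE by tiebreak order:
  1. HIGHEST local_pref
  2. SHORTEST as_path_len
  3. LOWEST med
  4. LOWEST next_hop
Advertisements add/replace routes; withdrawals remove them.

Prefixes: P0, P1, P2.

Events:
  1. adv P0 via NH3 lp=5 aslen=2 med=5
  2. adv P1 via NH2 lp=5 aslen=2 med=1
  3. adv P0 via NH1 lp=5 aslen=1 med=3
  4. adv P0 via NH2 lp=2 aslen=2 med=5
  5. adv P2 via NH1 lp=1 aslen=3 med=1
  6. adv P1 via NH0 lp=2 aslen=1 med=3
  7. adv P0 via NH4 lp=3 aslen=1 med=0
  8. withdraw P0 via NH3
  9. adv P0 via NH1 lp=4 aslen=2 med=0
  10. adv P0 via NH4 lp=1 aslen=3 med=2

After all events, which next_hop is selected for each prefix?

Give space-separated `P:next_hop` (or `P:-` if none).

Answer: P0:NH1 P1:NH2 P2:NH1

Derivation:
Op 1: best P0=NH3 P1=- P2=-
Op 2: best P0=NH3 P1=NH2 P2=-
Op 3: best P0=NH1 P1=NH2 P2=-
Op 4: best P0=NH1 P1=NH2 P2=-
Op 5: best P0=NH1 P1=NH2 P2=NH1
Op 6: best P0=NH1 P1=NH2 P2=NH1
Op 7: best P0=NH1 P1=NH2 P2=NH1
Op 8: best P0=NH1 P1=NH2 P2=NH1
Op 9: best P0=NH1 P1=NH2 P2=NH1
Op 10: best P0=NH1 P1=NH2 P2=NH1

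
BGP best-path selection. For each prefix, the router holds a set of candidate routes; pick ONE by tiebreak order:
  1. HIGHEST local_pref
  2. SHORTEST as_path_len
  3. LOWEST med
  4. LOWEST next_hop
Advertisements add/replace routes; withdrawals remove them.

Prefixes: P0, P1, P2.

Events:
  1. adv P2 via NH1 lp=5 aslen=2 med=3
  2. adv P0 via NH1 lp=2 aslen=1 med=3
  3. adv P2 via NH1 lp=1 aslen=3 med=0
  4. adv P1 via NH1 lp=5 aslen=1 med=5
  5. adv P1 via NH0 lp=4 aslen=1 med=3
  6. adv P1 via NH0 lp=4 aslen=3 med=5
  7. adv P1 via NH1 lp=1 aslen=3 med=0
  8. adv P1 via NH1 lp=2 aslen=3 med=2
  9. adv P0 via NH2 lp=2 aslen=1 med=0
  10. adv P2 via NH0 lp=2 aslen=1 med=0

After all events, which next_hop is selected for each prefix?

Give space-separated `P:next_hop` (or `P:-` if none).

Op 1: best P0=- P1=- P2=NH1
Op 2: best P0=NH1 P1=- P2=NH1
Op 3: best P0=NH1 P1=- P2=NH1
Op 4: best P0=NH1 P1=NH1 P2=NH1
Op 5: best P0=NH1 P1=NH1 P2=NH1
Op 6: best P0=NH1 P1=NH1 P2=NH1
Op 7: best P0=NH1 P1=NH0 P2=NH1
Op 8: best P0=NH1 P1=NH0 P2=NH1
Op 9: best P0=NH2 P1=NH0 P2=NH1
Op 10: best P0=NH2 P1=NH0 P2=NH0

Answer: P0:NH2 P1:NH0 P2:NH0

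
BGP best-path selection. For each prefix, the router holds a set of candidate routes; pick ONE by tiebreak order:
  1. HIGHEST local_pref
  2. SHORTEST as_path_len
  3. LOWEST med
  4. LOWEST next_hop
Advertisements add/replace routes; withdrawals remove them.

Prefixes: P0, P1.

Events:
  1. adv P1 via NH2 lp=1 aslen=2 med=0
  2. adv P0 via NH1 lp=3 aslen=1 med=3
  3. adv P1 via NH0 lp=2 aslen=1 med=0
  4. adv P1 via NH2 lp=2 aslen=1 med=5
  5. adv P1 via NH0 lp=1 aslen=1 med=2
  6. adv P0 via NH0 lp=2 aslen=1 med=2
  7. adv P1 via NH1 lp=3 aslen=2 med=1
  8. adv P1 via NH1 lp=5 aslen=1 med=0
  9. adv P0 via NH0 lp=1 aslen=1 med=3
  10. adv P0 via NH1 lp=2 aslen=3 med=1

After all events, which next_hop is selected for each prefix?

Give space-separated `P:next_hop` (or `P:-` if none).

Answer: P0:NH1 P1:NH1

Derivation:
Op 1: best P0=- P1=NH2
Op 2: best P0=NH1 P1=NH2
Op 3: best P0=NH1 P1=NH0
Op 4: best P0=NH1 P1=NH0
Op 5: best P0=NH1 P1=NH2
Op 6: best P0=NH1 P1=NH2
Op 7: best P0=NH1 P1=NH1
Op 8: best P0=NH1 P1=NH1
Op 9: best P0=NH1 P1=NH1
Op 10: best P0=NH1 P1=NH1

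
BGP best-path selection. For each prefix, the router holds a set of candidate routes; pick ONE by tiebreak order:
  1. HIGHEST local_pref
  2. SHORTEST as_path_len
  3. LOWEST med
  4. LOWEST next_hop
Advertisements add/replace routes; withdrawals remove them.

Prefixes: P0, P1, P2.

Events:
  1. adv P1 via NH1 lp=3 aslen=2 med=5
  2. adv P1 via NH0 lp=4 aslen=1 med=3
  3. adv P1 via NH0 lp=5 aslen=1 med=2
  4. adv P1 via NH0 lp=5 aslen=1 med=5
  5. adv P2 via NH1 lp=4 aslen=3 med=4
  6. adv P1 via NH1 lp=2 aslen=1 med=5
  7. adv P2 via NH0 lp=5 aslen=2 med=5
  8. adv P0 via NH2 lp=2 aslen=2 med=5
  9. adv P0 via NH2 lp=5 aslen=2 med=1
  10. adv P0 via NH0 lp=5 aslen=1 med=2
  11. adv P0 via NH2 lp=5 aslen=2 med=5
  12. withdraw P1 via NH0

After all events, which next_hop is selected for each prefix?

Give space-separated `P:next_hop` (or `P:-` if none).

Op 1: best P0=- P1=NH1 P2=-
Op 2: best P0=- P1=NH0 P2=-
Op 3: best P0=- P1=NH0 P2=-
Op 4: best P0=- P1=NH0 P2=-
Op 5: best P0=- P1=NH0 P2=NH1
Op 6: best P0=- P1=NH0 P2=NH1
Op 7: best P0=- P1=NH0 P2=NH0
Op 8: best P0=NH2 P1=NH0 P2=NH0
Op 9: best P0=NH2 P1=NH0 P2=NH0
Op 10: best P0=NH0 P1=NH0 P2=NH0
Op 11: best P0=NH0 P1=NH0 P2=NH0
Op 12: best P0=NH0 P1=NH1 P2=NH0

Answer: P0:NH0 P1:NH1 P2:NH0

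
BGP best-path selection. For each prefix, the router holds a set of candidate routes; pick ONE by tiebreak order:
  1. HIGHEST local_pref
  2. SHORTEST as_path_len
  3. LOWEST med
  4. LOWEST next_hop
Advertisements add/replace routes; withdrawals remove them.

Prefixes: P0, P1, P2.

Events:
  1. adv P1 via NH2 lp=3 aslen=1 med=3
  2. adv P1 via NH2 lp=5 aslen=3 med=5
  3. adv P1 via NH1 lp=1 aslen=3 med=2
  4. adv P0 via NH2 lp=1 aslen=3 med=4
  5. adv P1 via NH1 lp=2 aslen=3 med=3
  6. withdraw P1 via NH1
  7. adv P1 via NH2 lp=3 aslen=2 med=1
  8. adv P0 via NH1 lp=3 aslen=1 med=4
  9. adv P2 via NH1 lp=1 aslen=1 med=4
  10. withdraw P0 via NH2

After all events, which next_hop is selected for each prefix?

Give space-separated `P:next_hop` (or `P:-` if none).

Answer: P0:NH1 P1:NH2 P2:NH1

Derivation:
Op 1: best P0=- P1=NH2 P2=-
Op 2: best P0=- P1=NH2 P2=-
Op 3: best P0=- P1=NH2 P2=-
Op 4: best P0=NH2 P1=NH2 P2=-
Op 5: best P0=NH2 P1=NH2 P2=-
Op 6: best P0=NH2 P1=NH2 P2=-
Op 7: best P0=NH2 P1=NH2 P2=-
Op 8: best P0=NH1 P1=NH2 P2=-
Op 9: best P0=NH1 P1=NH2 P2=NH1
Op 10: best P0=NH1 P1=NH2 P2=NH1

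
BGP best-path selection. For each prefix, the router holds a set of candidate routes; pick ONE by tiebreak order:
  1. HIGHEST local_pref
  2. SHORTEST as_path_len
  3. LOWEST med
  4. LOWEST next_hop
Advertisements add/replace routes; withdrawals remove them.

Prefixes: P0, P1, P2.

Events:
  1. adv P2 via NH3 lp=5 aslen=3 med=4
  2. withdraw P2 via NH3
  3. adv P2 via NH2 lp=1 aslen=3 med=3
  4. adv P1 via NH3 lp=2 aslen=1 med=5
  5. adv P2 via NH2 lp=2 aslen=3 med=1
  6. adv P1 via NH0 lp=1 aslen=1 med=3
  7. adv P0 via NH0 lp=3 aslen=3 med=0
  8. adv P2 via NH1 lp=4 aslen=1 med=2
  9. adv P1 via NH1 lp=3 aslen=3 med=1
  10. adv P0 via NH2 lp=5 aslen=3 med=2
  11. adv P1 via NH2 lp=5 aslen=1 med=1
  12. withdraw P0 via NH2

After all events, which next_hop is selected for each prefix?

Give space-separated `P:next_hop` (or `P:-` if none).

Op 1: best P0=- P1=- P2=NH3
Op 2: best P0=- P1=- P2=-
Op 3: best P0=- P1=- P2=NH2
Op 4: best P0=- P1=NH3 P2=NH2
Op 5: best P0=- P1=NH3 P2=NH2
Op 6: best P0=- P1=NH3 P2=NH2
Op 7: best P0=NH0 P1=NH3 P2=NH2
Op 8: best P0=NH0 P1=NH3 P2=NH1
Op 9: best P0=NH0 P1=NH1 P2=NH1
Op 10: best P0=NH2 P1=NH1 P2=NH1
Op 11: best P0=NH2 P1=NH2 P2=NH1
Op 12: best P0=NH0 P1=NH2 P2=NH1

Answer: P0:NH0 P1:NH2 P2:NH1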